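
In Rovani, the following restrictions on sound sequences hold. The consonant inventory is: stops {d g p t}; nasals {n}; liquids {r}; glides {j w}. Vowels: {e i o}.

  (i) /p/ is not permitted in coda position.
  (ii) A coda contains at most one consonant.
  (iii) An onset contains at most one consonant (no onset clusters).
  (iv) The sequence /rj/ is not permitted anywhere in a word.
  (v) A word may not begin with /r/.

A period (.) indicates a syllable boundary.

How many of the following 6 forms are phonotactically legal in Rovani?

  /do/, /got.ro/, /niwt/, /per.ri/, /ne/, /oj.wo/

/do/ — σ1 onset /d/, coda /∅/ ok → phonotactically legal
/got.ro/ — σ1 onset /g/, coda /t/ ok; σ2 onset /r/, coda /∅/ ok → phonotactically legal
/niwt/ — violates constraint (ii): syllable 1 coda /wt/ has 2 consonants (> 1) → phonotactically illegal
/per.ri/ — σ1 onset /p/, coda /r/ ok; σ2 onset /r/, coda /∅/ ok → phonotactically legal
/ne/ — σ1 onset /n/, coda /∅/ ok → phonotactically legal
/oj.wo/ — σ1 onset /∅/, coda /j/ ok; σ2 onset /w/, coda /∅/ ok → phonotactically legal
Phonotactically legal: /do/, /got.ro/, /per.ri/, /ne/, /oj.wo/ → 5.

5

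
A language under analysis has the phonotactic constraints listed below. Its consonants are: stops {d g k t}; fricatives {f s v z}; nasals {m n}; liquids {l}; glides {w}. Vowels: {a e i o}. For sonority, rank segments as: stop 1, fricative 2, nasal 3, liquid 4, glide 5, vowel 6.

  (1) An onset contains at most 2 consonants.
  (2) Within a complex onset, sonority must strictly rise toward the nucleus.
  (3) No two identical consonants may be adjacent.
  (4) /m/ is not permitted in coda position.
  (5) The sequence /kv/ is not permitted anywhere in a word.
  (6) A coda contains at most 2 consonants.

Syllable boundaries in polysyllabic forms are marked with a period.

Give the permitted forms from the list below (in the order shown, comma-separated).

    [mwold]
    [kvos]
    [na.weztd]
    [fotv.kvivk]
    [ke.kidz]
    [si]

[mwold], [ke.kidz], [si]

[mwold] — σ1 onset /mw/ (3→5 rises), coda /ld/ (2C) ok → permitted
[kvos] — violates constraint 5: contains banned sequence /kv/ → not permitted
[na.weztd] — violates constraint 6: syllable 2 coda /ztd/ has 3 consonants (> 2) → not permitted
[fotv.kvivk] — violates constraint 5: contains banned sequence /kv/ → not permitted
[ke.kidz] — σ1 onset /k/, coda /∅/ ok; σ2 onset /k/, coda /dz/ (2C) ok → permitted
[si] — σ1 onset /s/, coda /∅/ ok → permitted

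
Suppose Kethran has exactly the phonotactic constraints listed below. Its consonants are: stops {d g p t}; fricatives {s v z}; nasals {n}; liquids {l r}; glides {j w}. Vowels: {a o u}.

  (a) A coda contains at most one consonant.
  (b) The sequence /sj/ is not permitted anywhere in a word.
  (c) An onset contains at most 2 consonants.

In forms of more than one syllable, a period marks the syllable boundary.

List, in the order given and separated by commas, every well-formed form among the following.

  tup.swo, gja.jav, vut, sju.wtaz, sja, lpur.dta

tup.swo — σ1 onset /t/, coda /p/ ok; σ2 onset /sw/ (2C), coda /∅/ ok → well-formed
gja.jav — σ1 onset /gj/ (2C), coda /∅/ ok; σ2 onset /j/, coda /v/ ok → well-formed
vut — σ1 onset /v/, coda /t/ ok → well-formed
sju.wtaz — violates constraint (b): contains banned sequence /sj/ → ill-formed
sja — violates constraint (b): contains banned sequence /sj/ → ill-formed
lpur.dta — σ1 onset /lp/ (2C), coda /r/ ok; σ2 onset /dt/ (2C), coda /∅/ ok → well-formed

tup.swo, gja.jav, vut, lpur.dta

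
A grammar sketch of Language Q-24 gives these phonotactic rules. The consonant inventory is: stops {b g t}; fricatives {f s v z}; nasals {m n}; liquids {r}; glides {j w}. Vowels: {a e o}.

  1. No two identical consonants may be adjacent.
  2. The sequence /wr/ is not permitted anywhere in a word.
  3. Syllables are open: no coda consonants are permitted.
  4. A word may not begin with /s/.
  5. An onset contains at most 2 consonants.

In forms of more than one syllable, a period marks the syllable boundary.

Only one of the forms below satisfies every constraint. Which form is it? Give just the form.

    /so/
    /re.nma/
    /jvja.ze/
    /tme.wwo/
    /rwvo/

/so/ — violates constraint 4: word begins with /s/ → ill-formed
/re.nma/ — σ1 onset /r/, coda /∅/ ok; σ2 onset /nm/ (2C), coda /∅/ ok → well-formed
/jvja.ze/ — violates constraint 5: syllable 1 onset /jvj/ has 3 consonants (> 2) → ill-formed
/tme.wwo/ — violates constraint 1: adjacent identical consonants /ww/ → ill-formed
/rwvo/ — violates constraint 5: syllable 1 onset /rwv/ has 3 consonants (> 2) → ill-formed

/re.nma/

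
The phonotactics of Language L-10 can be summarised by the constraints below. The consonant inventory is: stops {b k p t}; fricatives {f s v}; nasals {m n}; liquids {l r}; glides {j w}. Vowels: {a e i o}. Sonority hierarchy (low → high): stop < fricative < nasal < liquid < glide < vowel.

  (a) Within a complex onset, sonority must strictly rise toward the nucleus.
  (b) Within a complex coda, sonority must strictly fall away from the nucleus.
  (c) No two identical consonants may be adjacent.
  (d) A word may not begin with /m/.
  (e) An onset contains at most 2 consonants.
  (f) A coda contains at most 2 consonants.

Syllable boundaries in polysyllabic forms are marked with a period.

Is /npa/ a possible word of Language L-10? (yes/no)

/npa/ — violates constraint (a): syllable 1 onset /np/: /n/ (nasal, 3) → /p/ (stop, 1) does not rise → illicit

no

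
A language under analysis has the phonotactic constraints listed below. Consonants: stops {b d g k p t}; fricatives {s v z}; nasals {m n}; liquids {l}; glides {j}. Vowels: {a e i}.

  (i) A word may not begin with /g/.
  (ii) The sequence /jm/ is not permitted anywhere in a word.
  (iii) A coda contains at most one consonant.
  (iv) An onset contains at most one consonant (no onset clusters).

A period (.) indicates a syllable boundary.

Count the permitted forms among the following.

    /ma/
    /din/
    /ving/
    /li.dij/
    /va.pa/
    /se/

5

/ma/ — σ1 onset /m/, coda /∅/ ok → permitted
/din/ — σ1 onset /d/, coda /n/ ok → permitted
/ving/ — violates constraint (iii): syllable 1 coda /ng/ has 2 consonants (> 1) → not permitted
/li.dij/ — σ1 onset /l/, coda /∅/ ok; σ2 onset /d/, coda /j/ ok → permitted
/va.pa/ — σ1 onset /v/, coda /∅/ ok; σ2 onset /p/, coda /∅/ ok → permitted
/se/ — σ1 onset /s/, coda /∅/ ok → permitted
Permitted: /ma/, /din/, /li.dij/, /va.pa/, /se/ → 5.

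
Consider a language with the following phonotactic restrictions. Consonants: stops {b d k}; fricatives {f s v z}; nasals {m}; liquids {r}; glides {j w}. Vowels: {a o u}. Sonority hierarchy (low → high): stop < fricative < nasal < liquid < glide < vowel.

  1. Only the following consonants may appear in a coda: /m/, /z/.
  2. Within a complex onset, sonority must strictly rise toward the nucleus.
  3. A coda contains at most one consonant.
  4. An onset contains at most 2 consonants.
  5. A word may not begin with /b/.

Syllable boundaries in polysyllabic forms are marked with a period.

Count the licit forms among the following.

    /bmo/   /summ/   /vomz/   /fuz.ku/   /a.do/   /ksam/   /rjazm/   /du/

4

/bmo/ — violates constraint 5: word begins with /b/ → illicit
/summ/ — violates constraint 3: syllable 1 coda /mm/ has 2 consonants (> 1) → illicit
/vomz/ — violates constraint 3: syllable 1 coda /mz/ has 2 consonants (> 1) → illicit
/fuz.ku/ — σ1 onset /f/, coda /z/ ok; σ2 onset /k/, coda /∅/ ok → licit
/a.do/ — σ1 onset /∅/, coda /∅/ ok; σ2 onset /d/, coda /∅/ ok → licit
/ksam/ — σ1 onset /ks/ (1→2 rises), coda /m/ ok → licit
/rjazm/ — violates constraint 3: syllable 1 coda /zm/ has 2 consonants (> 1) → illicit
/du/ — σ1 onset /d/, coda /∅/ ok → licit
Licit: /fuz.ku/, /a.do/, /ksam/, /du/ → 4.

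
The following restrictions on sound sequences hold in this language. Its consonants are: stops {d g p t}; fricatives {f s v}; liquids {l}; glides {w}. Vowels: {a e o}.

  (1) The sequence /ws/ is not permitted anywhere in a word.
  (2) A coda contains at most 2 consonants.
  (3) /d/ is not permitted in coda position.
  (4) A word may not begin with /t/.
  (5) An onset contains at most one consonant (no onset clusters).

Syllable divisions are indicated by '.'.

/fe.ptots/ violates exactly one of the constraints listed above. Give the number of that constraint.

5

/fe.ptots/: syllable 2 onset /pt/ has 2 consonants (> 1).
This is a violation of constraint 5: "An onset contains at most one consonant (no onset clusters)."
The remaining constraints (1, 2, 3, 4) are satisfied.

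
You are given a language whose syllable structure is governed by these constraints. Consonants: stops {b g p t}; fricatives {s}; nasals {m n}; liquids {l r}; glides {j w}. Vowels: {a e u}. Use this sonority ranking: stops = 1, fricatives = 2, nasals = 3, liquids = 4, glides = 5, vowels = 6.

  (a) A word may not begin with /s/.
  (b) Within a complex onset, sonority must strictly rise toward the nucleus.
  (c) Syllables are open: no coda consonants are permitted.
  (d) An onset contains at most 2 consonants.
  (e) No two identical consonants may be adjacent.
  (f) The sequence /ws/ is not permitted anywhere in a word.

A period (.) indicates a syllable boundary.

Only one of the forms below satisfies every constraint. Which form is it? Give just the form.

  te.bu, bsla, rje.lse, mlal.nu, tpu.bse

te.bu — σ1 onset /t/, coda /∅/ ok; σ2 onset /b/, coda /∅/ ok → well-formed
bsla — violates constraint (d): syllable 1 onset /bsl/ has 3 consonants (> 2) → ill-formed
rje.lse — violates constraint (b): syllable 2 onset /ls/: /l/ (liquid, 4) → /s/ (fricative, 2) does not rise → ill-formed
mlal.nu — violates constraint (c): syllable 1 coda /l/ has 1 consonant (> 0) → ill-formed
tpu.bse — violates constraint (b): syllable 1 onset /tp/: /t/ (stop, 1) → /p/ (stop, 1) does not rise → ill-formed

te.bu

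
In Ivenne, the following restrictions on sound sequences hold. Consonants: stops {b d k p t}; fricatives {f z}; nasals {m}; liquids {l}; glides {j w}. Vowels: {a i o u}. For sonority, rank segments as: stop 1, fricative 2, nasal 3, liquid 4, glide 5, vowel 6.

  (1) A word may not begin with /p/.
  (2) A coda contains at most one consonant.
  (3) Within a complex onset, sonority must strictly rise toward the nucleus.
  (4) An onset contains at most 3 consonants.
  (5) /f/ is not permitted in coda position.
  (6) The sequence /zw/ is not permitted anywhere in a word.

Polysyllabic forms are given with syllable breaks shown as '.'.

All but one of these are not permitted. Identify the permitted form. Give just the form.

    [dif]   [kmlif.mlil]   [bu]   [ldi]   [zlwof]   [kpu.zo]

[bu]

[dif] — violates constraint 5: syllable 1 coda contains /f/ → not permitted
[kmlif.mlil] — violates constraint 5: syllable 1 coda contains /f/ → not permitted
[bu] — σ1 onset /b/, coda /∅/ ok → permitted
[ldi] — violates constraint 3: syllable 1 onset /ld/: /l/ (liquid, 4) → /d/ (stop, 1) does not rise → not permitted
[zlwof] — violates constraint 5: syllable 1 coda contains /f/ → not permitted
[kpu.zo] — violates constraint 3: syllable 1 onset /kp/: /k/ (stop, 1) → /p/ (stop, 1) does not rise → not permitted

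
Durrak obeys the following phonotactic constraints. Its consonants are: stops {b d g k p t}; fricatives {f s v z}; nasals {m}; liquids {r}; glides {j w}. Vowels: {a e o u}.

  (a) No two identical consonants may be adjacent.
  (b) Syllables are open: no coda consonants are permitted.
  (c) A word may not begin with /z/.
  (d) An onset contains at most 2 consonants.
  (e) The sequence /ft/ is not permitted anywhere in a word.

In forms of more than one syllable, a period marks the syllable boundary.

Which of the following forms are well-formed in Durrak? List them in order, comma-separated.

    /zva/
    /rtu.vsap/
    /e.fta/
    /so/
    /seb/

/so/

/zva/ — violates constraint (c): word begins with /z/ → ill-formed
/rtu.vsap/ — violates constraint (b): syllable 2 coda /p/ has 1 consonant (> 0) → ill-formed
/e.fta/ — violates constraint (e): contains banned sequence /ft/ → ill-formed
/so/ — σ1 onset /s/, coda /∅/ ok → well-formed
/seb/ — violates constraint (b): syllable 1 coda /b/ has 1 consonant (> 0) → ill-formed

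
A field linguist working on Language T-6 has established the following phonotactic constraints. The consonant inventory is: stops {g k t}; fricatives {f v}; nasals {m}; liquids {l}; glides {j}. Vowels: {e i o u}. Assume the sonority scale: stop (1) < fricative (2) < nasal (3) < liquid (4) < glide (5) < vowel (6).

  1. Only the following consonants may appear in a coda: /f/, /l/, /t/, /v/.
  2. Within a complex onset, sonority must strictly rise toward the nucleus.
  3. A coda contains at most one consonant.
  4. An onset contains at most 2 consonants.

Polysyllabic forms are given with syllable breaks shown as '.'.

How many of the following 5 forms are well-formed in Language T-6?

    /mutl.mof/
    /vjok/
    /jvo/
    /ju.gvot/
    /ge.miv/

/mutl.mof/ — violates constraint 3: syllable 1 coda /tl/ has 2 consonants (> 1) → ill-formed
/vjok/ — violates constraint 1: syllable 1 coda contains /k/, which is not a licensed coda consonant → ill-formed
/jvo/ — violates constraint 2: syllable 1 onset /jv/: /j/ (glide, 5) → /v/ (fricative, 2) does not rise → ill-formed
/ju.gvot/ — σ1 onset /j/, coda /∅/ ok; σ2 onset /gv/ (1→2 rises), coda /t/ ok → well-formed
/ge.miv/ — σ1 onset /g/, coda /∅/ ok; σ2 onset /m/, coda /v/ ok → well-formed
Well-formed: /ju.gvot/, /ge.miv/ → 2.

2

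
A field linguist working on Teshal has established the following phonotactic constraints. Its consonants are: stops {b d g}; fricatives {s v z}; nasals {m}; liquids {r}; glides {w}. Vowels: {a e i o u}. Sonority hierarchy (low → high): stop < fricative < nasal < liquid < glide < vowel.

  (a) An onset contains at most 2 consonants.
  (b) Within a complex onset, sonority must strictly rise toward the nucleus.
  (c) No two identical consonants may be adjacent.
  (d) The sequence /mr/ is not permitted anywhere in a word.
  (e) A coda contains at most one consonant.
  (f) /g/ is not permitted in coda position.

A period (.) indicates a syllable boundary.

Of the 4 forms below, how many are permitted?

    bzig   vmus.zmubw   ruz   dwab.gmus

2

bzig — violates constraint (f): syllable 1 coda contains /g/ → not permitted
vmus.zmubw — violates constraint (e): syllable 2 coda /bw/ has 2 consonants (> 1) → not permitted
ruz — σ1 onset /r/, coda /z/ ok → permitted
dwab.gmus — σ1 onset /dw/ (1→5 rises), coda /b/ ok; σ2 onset /gm/ (1→3 rises), coda /s/ ok → permitted
Permitted: ruz, dwab.gmus → 2.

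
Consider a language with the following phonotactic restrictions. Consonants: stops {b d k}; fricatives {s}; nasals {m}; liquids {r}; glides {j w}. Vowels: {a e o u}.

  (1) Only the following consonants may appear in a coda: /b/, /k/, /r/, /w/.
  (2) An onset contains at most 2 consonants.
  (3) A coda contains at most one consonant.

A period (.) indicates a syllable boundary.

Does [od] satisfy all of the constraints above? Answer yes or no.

no

[od] — violates constraint 1: syllable 1 coda contains /d/, which is not a licensed coda consonant → ill-formed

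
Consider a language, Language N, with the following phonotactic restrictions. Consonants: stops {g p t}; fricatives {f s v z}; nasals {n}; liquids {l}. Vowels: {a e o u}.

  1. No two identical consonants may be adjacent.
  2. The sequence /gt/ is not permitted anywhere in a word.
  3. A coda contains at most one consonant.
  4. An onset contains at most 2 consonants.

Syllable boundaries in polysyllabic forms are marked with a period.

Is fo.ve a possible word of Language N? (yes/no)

fo.ve — σ1 onset /f/, coda /∅/ ok; σ2 onset /v/, coda /∅/ ok → phonotactically legal

yes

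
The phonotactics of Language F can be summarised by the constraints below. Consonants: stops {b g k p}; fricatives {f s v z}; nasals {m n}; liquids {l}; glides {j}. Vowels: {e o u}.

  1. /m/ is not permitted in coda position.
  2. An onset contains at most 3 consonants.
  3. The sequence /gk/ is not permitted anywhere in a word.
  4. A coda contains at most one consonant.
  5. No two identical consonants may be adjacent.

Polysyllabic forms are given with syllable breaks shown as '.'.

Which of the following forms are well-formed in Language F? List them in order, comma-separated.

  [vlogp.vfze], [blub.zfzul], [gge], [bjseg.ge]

[vlogp.vfze] — violates constraint 4: syllable 1 coda /gp/ has 2 consonants (> 1) → ill-formed
[blub.zfzul] — σ1 onset /bl/ (2C), coda /b/ ok; σ2 onset /zfz/ (3C), coda /l/ ok → well-formed
[gge] — violates constraint 5: adjacent identical consonants /gg/ → ill-formed
[bjseg.ge] — violates constraint 5: adjacent identical consonants /gg/ → ill-formed

[blub.zfzul]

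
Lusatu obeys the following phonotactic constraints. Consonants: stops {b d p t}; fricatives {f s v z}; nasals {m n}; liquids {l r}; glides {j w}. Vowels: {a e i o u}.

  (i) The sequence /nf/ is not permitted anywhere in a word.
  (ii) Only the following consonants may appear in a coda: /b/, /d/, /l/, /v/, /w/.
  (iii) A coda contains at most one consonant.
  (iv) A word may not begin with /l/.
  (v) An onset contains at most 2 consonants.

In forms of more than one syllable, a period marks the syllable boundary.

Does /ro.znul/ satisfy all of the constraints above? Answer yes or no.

yes

/ro.znul/ — σ1 onset /r/, coda /∅/ ok; σ2 onset /zn/ (2C), coda /l/ ok → phonotactically legal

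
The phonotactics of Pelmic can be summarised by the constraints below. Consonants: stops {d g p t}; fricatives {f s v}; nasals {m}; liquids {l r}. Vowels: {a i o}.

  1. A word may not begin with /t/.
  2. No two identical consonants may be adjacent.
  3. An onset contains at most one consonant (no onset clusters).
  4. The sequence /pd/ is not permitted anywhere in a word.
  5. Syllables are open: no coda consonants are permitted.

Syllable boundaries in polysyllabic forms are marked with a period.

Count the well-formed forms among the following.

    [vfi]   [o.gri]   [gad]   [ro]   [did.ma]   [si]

[vfi] — violates constraint 3: syllable 1 onset /vf/ has 2 consonants (> 1) → ill-formed
[o.gri] — violates constraint 3: syllable 2 onset /gr/ has 2 consonants (> 1) → ill-formed
[gad] — violates constraint 5: syllable 1 coda /d/ has 1 consonant (> 0) → ill-formed
[ro] — σ1 onset /r/, coda /∅/ ok → well-formed
[did.ma] — violates constraint 5: syllable 1 coda /d/ has 1 consonant (> 0) → ill-formed
[si] — σ1 onset /s/, coda /∅/ ok → well-formed
Well-formed: [ro], [si] → 2.

2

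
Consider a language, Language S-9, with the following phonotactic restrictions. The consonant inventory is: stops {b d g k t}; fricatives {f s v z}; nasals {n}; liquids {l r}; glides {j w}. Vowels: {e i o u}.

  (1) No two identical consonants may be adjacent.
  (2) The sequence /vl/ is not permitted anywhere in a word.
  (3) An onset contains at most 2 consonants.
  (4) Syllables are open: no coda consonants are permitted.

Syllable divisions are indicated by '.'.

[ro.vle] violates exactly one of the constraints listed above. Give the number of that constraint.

[ro.vle]: contains banned sequence /vl/.
This is a violation of constraint 2: "The sequence /vl/ is not permitted anywhere in a word."
The remaining constraints (1, 3, 4) are satisfied.

2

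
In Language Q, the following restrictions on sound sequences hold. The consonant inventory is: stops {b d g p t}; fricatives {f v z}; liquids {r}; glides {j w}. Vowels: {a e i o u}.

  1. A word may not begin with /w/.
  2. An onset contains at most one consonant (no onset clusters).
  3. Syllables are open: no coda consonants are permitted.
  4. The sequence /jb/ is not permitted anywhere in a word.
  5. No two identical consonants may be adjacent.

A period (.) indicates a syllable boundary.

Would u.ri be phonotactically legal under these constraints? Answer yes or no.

yes

u.ri — σ1 onset /∅/, coda /∅/ ok; σ2 onset /r/, coda /∅/ ok → phonotactically legal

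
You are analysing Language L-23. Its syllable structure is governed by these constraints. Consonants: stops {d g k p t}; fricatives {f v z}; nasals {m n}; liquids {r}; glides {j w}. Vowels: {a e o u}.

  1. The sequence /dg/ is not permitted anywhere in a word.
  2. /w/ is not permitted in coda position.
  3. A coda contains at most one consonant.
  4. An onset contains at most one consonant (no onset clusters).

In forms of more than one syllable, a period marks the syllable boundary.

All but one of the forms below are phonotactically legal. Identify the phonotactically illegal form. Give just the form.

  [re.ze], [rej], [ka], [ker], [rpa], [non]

[rpa]

[re.ze] — σ1 onset /r/, coda /∅/ ok; σ2 onset /z/, coda /∅/ ok → phonotactically legal
[rej] — σ1 onset /r/, coda /j/ ok → phonotactically legal
[ka] — σ1 onset /k/, coda /∅/ ok → phonotactically legal
[ker] — σ1 onset /k/, coda /r/ ok → phonotactically legal
[rpa] — violates constraint 4: syllable 1 onset /rp/ has 2 consonants (> 1) → phonotactically illegal
[non] — σ1 onset /n/, coda /n/ ok → phonotactically legal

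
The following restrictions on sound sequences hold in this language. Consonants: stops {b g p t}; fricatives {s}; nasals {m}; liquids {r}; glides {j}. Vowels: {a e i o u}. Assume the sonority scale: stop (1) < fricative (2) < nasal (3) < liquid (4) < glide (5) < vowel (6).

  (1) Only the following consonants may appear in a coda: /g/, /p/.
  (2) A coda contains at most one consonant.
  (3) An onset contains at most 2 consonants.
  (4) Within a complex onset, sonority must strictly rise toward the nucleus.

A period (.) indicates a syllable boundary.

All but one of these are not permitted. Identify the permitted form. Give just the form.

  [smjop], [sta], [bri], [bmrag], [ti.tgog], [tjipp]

[smjop] — violates constraint 3: syllable 1 onset /smj/ has 3 consonants (> 2) → not permitted
[sta] — violates constraint 4: syllable 1 onset /st/: /s/ (fricative, 2) → /t/ (stop, 1) does not rise → not permitted
[bri] — σ1 onset /br/ (1→4 rises), coda /∅/ ok → permitted
[bmrag] — violates constraint 3: syllable 1 onset /bmr/ has 3 consonants (> 2) → not permitted
[ti.tgog] — violates constraint 4: syllable 2 onset /tg/: /t/ (stop, 1) → /g/ (stop, 1) does not rise → not permitted
[tjipp] — violates constraint 2: syllable 1 coda /pp/ has 2 consonants (> 1) → not permitted

[bri]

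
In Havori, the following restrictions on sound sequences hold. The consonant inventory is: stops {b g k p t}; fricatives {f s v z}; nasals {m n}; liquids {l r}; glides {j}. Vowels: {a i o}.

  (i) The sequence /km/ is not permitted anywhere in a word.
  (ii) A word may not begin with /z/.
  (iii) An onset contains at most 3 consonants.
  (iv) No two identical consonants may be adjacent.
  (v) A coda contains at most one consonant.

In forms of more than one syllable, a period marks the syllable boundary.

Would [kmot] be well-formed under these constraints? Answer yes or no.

no

[kmot] — violates constraint (i): contains banned sequence /km/ → ill-formed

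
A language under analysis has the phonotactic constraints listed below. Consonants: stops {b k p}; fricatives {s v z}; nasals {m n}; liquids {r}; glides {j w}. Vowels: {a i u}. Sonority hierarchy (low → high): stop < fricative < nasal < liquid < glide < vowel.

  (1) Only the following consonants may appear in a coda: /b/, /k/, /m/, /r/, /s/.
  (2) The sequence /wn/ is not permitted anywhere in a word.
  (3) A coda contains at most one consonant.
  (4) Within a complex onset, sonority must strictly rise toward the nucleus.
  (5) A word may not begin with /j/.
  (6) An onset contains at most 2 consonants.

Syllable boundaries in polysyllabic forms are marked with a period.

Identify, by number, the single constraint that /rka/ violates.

4

/rka/: syllable 1 onset /rk/: /r/ (liquid, 4) → /k/ (stop, 1) does not rise.
This is a violation of constraint 4: "Within a complex onset, sonority must strictly rise toward the nucleus."
The remaining constraints (1, 2, 3, 5, 6) are satisfied.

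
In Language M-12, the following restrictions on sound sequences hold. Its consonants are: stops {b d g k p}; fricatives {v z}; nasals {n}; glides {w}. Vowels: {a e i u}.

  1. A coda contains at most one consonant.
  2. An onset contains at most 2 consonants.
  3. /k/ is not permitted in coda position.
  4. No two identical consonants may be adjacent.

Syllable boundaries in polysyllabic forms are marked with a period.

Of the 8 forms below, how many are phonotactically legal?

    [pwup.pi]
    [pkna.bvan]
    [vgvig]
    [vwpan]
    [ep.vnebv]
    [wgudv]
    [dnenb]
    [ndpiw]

[pwup.pi] — violates constraint 4: adjacent identical consonants /pp/ → phonotactically illegal
[pkna.bvan] — violates constraint 2: syllable 1 onset /pkn/ has 3 consonants (> 2) → phonotactically illegal
[vgvig] — violates constraint 2: syllable 1 onset /vgv/ has 3 consonants (> 2) → phonotactically illegal
[vwpan] — violates constraint 2: syllable 1 onset /vwp/ has 3 consonants (> 2) → phonotactically illegal
[ep.vnebv] — violates constraint 1: syllable 2 coda /bv/ has 2 consonants (> 1) → phonotactically illegal
[wgudv] — violates constraint 1: syllable 1 coda /dv/ has 2 consonants (> 1) → phonotactically illegal
[dnenb] — violates constraint 1: syllable 1 coda /nb/ has 2 consonants (> 1) → phonotactically illegal
[ndpiw] — violates constraint 2: syllable 1 onset /ndp/ has 3 consonants (> 2) → phonotactically illegal
No form is phonotactically legal → 0.

0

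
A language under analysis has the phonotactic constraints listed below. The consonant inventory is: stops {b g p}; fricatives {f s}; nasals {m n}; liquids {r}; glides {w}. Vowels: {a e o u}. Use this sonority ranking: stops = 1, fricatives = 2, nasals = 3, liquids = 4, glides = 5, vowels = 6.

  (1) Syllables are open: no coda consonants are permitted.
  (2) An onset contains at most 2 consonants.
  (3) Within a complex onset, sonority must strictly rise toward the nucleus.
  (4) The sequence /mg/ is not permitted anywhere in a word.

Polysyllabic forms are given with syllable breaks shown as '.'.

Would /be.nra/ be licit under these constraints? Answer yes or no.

yes

/be.nra/ — σ1 onset /b/, coda /∅/ ok; σ2 onset /nr/ (3→4 rises), coda /∅/ ok → licit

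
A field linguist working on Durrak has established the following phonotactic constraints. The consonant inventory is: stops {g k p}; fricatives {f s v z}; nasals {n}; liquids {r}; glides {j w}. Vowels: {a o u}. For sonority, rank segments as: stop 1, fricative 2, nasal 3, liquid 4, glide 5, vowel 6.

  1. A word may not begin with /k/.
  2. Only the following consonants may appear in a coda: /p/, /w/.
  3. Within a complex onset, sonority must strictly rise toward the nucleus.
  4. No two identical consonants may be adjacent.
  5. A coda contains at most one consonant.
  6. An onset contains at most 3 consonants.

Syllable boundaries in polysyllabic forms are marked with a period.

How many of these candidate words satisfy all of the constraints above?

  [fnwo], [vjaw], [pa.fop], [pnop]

4

[fnwo] — σ1 onset /fnw/ (2→3→5 rises), coda /∅/ ok → well-formed
[vjaw] — σ1 onset /vj/ (2→5 rises), coda /w/ ok → well-formed
[pa.fop] — σ1 onset /p/, coda /∅/ ok; σ2 onset /f/, coda /p/ ok → well-formed
[pnop] — σ1 onset /pn/ (1→3 rises), coda /p/ ok → well-formed
Well-formed: [fnwo], [vjaw], [pa.fop], [pnop] → 4.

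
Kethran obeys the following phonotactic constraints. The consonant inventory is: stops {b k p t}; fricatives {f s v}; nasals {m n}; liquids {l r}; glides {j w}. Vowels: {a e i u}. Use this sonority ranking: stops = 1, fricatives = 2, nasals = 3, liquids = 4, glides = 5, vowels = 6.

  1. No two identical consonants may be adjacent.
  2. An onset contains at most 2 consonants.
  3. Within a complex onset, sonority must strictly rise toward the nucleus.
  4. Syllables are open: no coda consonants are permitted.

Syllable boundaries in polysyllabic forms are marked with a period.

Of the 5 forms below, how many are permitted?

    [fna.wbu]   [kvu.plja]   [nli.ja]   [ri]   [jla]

[fna.wbu] — violates constraint 3: syllable 2 onset /wb/: /w/ (glide, 5) → /b/ (stop, 1) does not rise → not permitted
[kvu.plja] — violates constraint 2: syllable 2 onset /plj/ has 3 consonants (> 2) → not permitted
[nli.ja] — σ1 onset /nl/ (3→4 rises), coda /∅/ ok; σ2 onset /j/, coda /∅/ ok → permitted
[ri] — σ1 onset /r/, coda /∅/ ok → permitted
[jla] — violates constraint 3: syllable 1 onset /jl/: /j/ (glide, 5) → /l/ (liquid, 4) does not rise → not permitted
Permitted: [nli.ja], [ri] → 2.

2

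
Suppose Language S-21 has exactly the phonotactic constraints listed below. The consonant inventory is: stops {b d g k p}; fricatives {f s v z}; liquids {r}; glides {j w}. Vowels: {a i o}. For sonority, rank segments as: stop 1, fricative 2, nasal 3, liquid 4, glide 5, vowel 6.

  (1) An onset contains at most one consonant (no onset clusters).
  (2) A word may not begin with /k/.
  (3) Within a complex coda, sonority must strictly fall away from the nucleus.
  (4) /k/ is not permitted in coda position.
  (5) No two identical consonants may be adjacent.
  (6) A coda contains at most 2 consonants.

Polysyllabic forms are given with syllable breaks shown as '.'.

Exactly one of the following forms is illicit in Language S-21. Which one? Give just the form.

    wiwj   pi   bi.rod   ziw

wiwj

wiwj — violates constraint 3: syllable 1 coda /wj/: /w/ (glide, 5) → /j/ (glide, 5) does not fall → illicit
pi — σ1 onset /p/, coda /∅/ ok → licit
bi.rod — σ1 onset /b/, coda /∅/ ok; σ2 onset /r/, coda /d/ ok → licit
ziw — σ1 onset /z/, coda /w/ ok → licit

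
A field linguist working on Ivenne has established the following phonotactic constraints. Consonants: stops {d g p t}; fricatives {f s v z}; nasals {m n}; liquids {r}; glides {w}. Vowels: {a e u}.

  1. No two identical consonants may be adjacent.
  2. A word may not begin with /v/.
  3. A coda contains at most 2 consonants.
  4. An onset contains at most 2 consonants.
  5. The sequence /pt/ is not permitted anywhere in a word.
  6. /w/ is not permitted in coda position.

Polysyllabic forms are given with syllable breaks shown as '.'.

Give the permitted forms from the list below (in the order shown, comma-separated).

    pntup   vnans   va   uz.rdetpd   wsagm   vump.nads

pntup — violates constraint 4: syllable 1 onset /pnt/ has 3 consonants (> 2) → not permitted
vnans — violates constraint 2: word begins with /v/ → not permitted
va — violates constraint 2: word begins with /v/ → not permitted
uz.rdetpd — violates constraint 3: syllable 2 coda /tpd/ has 3 consonants (> 2) → not permitted
wsagm — σ1 onset /ws/ (2C), coda /gm/ (2C) ok → permitted
vump.nads — violates constraint 2: word begins with /v/ → not permitted

wsagm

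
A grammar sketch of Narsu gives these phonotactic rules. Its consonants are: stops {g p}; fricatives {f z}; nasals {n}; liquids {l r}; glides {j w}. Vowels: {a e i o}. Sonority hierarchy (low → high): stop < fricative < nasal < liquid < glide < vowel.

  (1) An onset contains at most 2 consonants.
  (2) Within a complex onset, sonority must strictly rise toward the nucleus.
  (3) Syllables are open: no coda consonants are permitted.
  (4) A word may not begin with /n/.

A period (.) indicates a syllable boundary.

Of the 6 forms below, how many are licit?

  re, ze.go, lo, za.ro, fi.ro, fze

5

re — σ1 onset /r/, coda /∅/ ok → licit
ze.go — σ1 onset /z/, coda /∅/ ok; σ2 onset /g/, coda /∅/ ok → licit
lo — σ1 onset /l/, coda /∅/ ok → licit
za.ro — σ1 onset /z/, coda /∅/ ok; σ2 onset /r/, coda /∅/ ok → licit
fi.ro — σ1 onset /f/, coda /∅/ ok; σ2 onset /r/, coda /∅/ ok → licit
fze — violates constraint 2: syllable 1 onset /fz/: /f/ (fricative, 2) → /z/ (fricative, 2) does not rise → illicit
Licit: re, ze.go, lo, za.ro, fi.ro → 5.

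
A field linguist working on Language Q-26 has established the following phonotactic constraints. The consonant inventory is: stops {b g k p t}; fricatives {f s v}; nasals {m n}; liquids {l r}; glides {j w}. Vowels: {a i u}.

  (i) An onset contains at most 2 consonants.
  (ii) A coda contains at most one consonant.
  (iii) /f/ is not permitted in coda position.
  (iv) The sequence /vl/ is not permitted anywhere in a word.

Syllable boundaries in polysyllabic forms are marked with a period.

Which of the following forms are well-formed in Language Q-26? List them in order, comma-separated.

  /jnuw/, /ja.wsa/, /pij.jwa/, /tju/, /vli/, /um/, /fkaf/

/jnuw/, /ja.wsa/, /pij.jwa/, /tju/, /um/

/jnuw/ — σ1 onset /jn/ (2C), coda /w/ ok → well-formed
/ja.wsa/ — σ1 onset /j/, coda /∅/ ok; σ2 onset /ws/ (2C), coda /∅/ ok → well-formed
/pij.jwa/ — σ1 onset /p/, coda /j/ ok; σ2 onset /jw/ (2C), coda /∅/ ok → well-formed
/tju/ — σ1 onset /tj/ (2C), coda /∅/ ok → well-formed
/vli/ — violates constraint (iv): contains banned sequence /vl/ → ill-formed
/um/ — σ1 onset /∅/, coda /m/ ok → well-formed
/fkaf/ — violates constraint (iii): syllable 1 coda contains /f/ → ill-formed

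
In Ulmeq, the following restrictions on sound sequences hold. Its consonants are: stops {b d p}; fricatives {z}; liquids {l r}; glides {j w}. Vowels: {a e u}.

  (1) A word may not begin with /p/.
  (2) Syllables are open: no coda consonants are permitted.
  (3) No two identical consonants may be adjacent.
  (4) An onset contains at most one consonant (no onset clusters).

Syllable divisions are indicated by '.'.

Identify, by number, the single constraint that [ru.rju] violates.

[ru.rju]: syllable 2 onset /rj/ has 2 consonants (> 1).
This is a violation of constraint 4: "An onset contains at most one consonant (no onset clusters)."
The remaining constraints (1, 2, 3) are satisfied.

4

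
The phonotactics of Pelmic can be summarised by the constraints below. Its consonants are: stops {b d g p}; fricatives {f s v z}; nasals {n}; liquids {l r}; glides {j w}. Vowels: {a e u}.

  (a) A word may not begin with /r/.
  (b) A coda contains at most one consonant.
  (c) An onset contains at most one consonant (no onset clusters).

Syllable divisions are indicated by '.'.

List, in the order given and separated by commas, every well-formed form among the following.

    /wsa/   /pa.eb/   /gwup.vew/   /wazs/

/pa.eb/

/wsa/ — violates constraint (c): syllable 1 onset /ws/ has 2 consonants (> 1) → ill-formed
/pa.eb/ — σ1 onset /p/, coda /∅/ ok; σ2 onset /∅/, coda /b/ ok → well-formed
/gwup.vew/ — violates constraint (c): syllable 1 onset /gw/ has 2 consonants (> 1) → ill-formed
/wazs/ — violates constraint (b): syllable 1 coda /zs/ has 2 consonants (> 1) → ill-formed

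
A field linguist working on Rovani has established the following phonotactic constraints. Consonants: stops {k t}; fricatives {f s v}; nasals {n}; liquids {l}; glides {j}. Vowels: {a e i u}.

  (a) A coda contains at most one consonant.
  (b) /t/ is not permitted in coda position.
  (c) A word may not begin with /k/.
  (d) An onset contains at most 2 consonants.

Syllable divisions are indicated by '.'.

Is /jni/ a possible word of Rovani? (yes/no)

/jni/ — σ1 onset /jn/ (2C), coda /∅/ ok → well-formed

yes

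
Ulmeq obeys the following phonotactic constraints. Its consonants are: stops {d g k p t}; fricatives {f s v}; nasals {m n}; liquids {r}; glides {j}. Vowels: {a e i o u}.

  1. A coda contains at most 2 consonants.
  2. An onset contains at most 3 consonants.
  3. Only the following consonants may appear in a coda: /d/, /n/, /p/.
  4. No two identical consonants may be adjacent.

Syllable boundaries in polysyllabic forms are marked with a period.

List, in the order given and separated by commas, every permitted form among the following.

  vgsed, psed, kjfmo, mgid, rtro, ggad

vgsed, psed, mgid, rtro

vgsed — σ1 onset /vgs/ (3C), coda /d/ ok → permitted
psed — σ1 onset /ps/ (2C), coda /d/ ok → permitted
kjfmo — violates constraint 2: syllable 1 onset /kjfm/ has 4 consonants (> 3) → not permitted
mgid — σ1 onset /mg/ (2C), coda /d/ ok → permitted
rtro — σ1 onset /rtr/ (3C), coda /∅/ ok → permitted
ggad — violates constraint 4: adjacent identical consonants /gg/ → not permitted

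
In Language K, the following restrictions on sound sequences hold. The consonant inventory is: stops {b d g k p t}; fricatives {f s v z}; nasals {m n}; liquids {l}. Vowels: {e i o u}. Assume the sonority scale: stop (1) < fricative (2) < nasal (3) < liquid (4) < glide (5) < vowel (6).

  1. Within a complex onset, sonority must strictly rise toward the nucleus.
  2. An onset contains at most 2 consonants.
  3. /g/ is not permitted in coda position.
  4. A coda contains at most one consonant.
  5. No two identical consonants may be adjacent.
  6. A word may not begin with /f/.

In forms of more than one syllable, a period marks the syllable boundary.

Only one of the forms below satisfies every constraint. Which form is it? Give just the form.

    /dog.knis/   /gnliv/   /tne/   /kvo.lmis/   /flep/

/dog.knis/ — violates constraint 3: syllable 1 coda contains /g/ → not permitted
/gnliv/ — violates constraint 2: syllable 1 onset /gnl/ has 3 consonants (> 2) → not permitted
/tne/ — σ1 onset /tn/ (1→3 rises), coda /∅/ ok → permitted
/kvo.lmis/ — violates constraint 1: syllable 2 onset /lm/: /l/ (liquid, 4) → /m/ (nasal, 3) does not rise → not permitted
/flep/ — violates constraint 6: word begins with /f/ → not permitted

/tne/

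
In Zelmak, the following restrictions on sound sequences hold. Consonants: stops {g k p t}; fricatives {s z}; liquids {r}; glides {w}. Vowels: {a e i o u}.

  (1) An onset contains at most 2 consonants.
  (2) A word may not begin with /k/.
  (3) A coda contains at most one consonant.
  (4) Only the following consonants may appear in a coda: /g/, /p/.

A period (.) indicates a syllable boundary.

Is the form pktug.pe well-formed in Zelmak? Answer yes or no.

no

pktug.pe — violates constraint 1: syllable 1 onset /pkt/ has 3 consonants (> 2) → ill-formed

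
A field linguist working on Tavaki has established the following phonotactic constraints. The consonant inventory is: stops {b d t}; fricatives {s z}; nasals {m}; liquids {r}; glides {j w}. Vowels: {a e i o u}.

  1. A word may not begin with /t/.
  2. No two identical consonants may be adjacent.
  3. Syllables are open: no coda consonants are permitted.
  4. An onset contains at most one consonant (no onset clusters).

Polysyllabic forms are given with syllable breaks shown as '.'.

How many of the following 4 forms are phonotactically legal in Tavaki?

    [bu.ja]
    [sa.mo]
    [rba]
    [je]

[bu.ja] — σ1 onset /b/, coda /∅/ ok; σ2 onset /j/, coda /∅/ ok → phonotactically legal
[sa.mo] — σ1 onset /s/, coda /∅/ ok; σ2 onset /m/, coda /∅/ ok → phonotactically legal
[rba] — violates constraint 4: syllable 1 onset /rb/ has 2 consonants (> 1) → phonotactically illegal
[je] — σ1 onset /j/, coda /∅/ ok → phonotactically legal
Phonotactically legal: [bu.ja], [sa.mo], [je] → 3.

3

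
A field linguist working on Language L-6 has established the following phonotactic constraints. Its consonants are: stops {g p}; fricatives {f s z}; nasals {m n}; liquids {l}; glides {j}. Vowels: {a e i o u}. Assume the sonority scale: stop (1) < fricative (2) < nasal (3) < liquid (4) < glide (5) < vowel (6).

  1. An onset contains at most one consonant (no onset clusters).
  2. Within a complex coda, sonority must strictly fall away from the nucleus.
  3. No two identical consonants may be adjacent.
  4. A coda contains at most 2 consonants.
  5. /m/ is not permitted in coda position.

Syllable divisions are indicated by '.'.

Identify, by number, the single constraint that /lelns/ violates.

/lelns/: syllable 1 coda /lns/ has 3 consonants (> 2).
This is a violation of constraint 4: "A coda contains at most 2 consonants."
The remaining constraints (1, 2, 3, 5) are satisfied.

4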